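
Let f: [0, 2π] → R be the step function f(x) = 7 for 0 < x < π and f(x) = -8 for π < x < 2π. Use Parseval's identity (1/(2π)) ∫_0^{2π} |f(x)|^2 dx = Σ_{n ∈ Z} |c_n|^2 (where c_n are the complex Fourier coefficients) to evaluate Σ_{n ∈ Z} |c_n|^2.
Σ |c_n|^2 = 113/2

Parseval equates the L^2 energy of f (normalised by 1/(2π)) with the ℓ^2 sum of its Fourier coefficients: (1/(2π)) ∫_0^{2π} |f|^2 = Σ |c_n|^2.
Compute the left side: (1/(2π)) [∫_0^π 7^2 dx + ∫_π^{2π} (-8)^2 dx] = (1/(2π)) · (49π + 64π) = (49 + 64)/2 = 113/2.
So Σ_{n ∈ Z} |c_n|^2 = 113/2.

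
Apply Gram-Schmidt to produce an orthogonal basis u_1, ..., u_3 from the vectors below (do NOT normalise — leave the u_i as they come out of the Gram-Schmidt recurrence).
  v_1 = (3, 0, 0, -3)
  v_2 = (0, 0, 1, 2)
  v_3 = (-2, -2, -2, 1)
Orthogonal basis:
  u_1 = (3, 0, 0, -3)
  u_2 = (1, 0, 1, 1)
  u_3 = (1/2, -2, -1, 1/2)

Apply the Gram-Schmidt recurrence
  u_1 = v_1
  u_i = v_i − Σ_{j<i} ((v_i · u_j) / (u_j · u_j)) · u_j.

Step by step this gives:
  u_1 = (3, 0, 0, -3)
  u_2 = (1, 0, 1, 1)
  u_3 = (1/2, -2, -1, 1/2)

Orthogonality check:
  u_2 · u_1 = 0 (should be 0)
  u_3 · u_1 = 0 (should be 0)
  u_3 · u_2 = 0 (should be 0)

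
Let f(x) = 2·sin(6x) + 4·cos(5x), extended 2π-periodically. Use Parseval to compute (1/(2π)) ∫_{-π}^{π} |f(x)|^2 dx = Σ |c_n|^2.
Σ |c_n|^2 = 10

Expand |f|^2 and use orthogonality of {sin(nx), cos(mx)} on [-π, π]:
  ∫_{-π}^{π} sin(nx)^2 dx = π, ∫ cos(mx)^2 dx = π, and cross terms integrate to 0.
So ∫_{-π}^{π} f(x)^2 dx = 2^2 · π + 4^2 · π = (4 + 16)π.
Divide by 2π: (4 + 16)/2 = 10.
By Parseval, this equals Σ |c_n|^2.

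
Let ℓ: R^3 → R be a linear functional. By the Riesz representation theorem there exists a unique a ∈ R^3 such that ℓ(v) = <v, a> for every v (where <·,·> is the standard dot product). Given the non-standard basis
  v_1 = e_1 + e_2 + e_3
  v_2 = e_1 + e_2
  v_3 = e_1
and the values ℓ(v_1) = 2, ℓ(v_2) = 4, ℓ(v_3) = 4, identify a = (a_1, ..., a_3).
a = (4, 0, -2)

Write a = (a_1, ..., a_3) in the standard basis. For each basis vector v_i, ℓ(v_i) = <v_i, a> is a linear equation in the a_j's. Collect the n equations into a matrix system V a = ℓ, where row i of V is v_i (expressed in the standard basis). Since V is invertible (lower-triangular with 1s on the diagonal, up to permutation), solve by back-substitution:
  V =
[[1, 1, 1],
 [1, 1, 0],
 [1, 0, 0]]
  V a = (2, 4, 4)
Solving gives a = (4, 0, -2).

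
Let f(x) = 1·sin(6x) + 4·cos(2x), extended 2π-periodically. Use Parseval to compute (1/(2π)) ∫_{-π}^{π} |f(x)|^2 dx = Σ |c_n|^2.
Σ |c_n|^2 = 17/2

Expand |f|^2 and use orthogonality of {sin(nx), cos(mx)} on [-π, π]:
  ∫_{-π}^{π} sin(nx)^2 dx = π, ∫ cos(mx)^2 dx = π, and cross terms integrate to 0.
So ∫_{-π}^{π} f(x)^2 dx = 1^2 · π + 4^2 · π = (1 + 16)π.
Divide by 2π: (1 + 16)/2 = 17/2.
By Parseval, this equals Σ |c_n|^2.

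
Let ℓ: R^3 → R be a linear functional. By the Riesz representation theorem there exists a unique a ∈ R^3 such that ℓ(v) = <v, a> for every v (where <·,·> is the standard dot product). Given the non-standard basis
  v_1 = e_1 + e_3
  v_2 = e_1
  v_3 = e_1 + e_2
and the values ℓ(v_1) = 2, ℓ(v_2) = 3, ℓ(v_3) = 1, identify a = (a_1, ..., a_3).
a = (3, -2, -1)

Write a = (a_1, ..., a_3) in the standard basis. For each basis vector v_i, ℓ(v_i) = <v_i, a> is a linear equation in the a_j's. Collect the n equations into a matrix system V a = ℓ, where row i of V is v_i (expressed in the standard basis). Since V is invertible (lower-triangular with 1s on the diagonal, up to permutation), solve by back-substitution:
  V =
[[1, 0, 1],
 [1, 0, 0],
 [1, 1, 0]]
  V a = (2, 3, 1)
Solving gives a = (3, -2, -1).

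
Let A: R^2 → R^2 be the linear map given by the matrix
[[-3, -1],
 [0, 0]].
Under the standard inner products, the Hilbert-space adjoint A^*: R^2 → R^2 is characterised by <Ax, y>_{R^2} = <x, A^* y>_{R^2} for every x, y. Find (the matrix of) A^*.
A^* = A^T =
[[-3, 0],
 [-1, 0]]

For real matrices with standard dot products, the defining identity <Ax, y> = <x, A^* y> gives (Ax)^T y = x^T (A^*) y, i.e. x^T A^T y = x^T (A^*) y. Since this holds for all x, y, we must have A^* = A^T. Therefore
A^* =
[[-3, 0],
 [-1, 0]].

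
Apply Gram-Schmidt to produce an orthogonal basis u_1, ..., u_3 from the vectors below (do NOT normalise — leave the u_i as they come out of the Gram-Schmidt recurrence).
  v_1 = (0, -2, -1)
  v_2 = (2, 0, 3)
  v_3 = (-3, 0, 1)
Orthogonal basis:
  u_1 = (0, -2, -1)
  u_2 = (2, -6/5, 12/5)
  u_3 = (-33/14, -11/14, 11/7)

Apply the Gram-Schmidt recurrence
  u_1 = v_1
  u_i = v_i − Σ_{j<i} ((v_i · u_j) / (u_j · u_j)) · u_j.

Step by step this gives:
  u_1 = (0, -2, -1)
  u_2 = (2, -6/5, 12/5)
  u_3 = (-33/14, -11/14, 11/7)

Orthogonality check:
  u_2 · u_1 = 0 (should be 0)
  u_3 · u_1 = 0 (should be 0)
  u_3 · u_2 = 0 (should be 0)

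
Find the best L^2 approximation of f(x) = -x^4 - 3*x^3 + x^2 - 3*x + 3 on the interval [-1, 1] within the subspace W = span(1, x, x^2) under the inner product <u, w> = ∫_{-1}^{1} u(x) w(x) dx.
g(x) = x^2/7 - 24*x/5 + 108/35

The best approximation g ∈ W is the orthogonal projection of f onto W. Writing g = a_0 + a_1 x + a_2 x^2, the coefficients solve the normal equations G · a = b where
  G_{ij} = <φ_i, φ_j> and b_i = <f, φ_i>, with φ_0 = 1, φ_1 = x, φ_2 = x^2.
G =
  [2, 0, 2/3]
  [0, 2/3, 0]
  [2/3, 0, 2/5],
b = (94/15, -16/5, 74/35).
Solving gives a_0 = 108/35, a_1 = -24/5, a_2 = 1/7, so
  g(x) = x^2/7 - 24*x/5 + 108/35.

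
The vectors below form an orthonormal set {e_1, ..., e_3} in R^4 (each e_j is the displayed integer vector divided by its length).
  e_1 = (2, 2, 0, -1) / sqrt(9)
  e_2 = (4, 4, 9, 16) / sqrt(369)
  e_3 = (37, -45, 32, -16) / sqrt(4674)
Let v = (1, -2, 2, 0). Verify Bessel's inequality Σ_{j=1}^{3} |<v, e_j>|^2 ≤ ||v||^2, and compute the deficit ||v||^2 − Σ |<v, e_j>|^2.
Σ |<v, e_j>|^2 = 1001/114; ||v||^2 = 9; deficit = 25/114

Write each e_j = u_j / sqrt(<u_j, u_j>) where u_j is the displayed integer vector. Then <v, e_j> = <v, u_j> / sqrt(<u_j, u_j>), so |<v, e_j>|^2 = <v, u_j>^2 / <u_j, u_j>.
Coefficients: <v, e_1> = -2/sqrt(9), <v, e_2> = 14/sqrt(369), <v, e_3> = 191/sqrt(4674).
Square and sum: Σ |<v, e_j>|^2 = 1001/114.
Compute ||v||^2 = v·v = 9.
Deficit = 9 − 1001/114 = 25/114 ≥ 0, confirming Bessel's inequality. (The deficit equals ||v − Σ <v,e_j> e_j||^2, the squared distance from v to span{e_j}.)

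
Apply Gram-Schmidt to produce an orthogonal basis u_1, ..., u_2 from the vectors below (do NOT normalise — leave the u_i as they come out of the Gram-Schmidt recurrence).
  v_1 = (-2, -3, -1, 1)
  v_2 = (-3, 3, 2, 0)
Orthogonal basis:
  u_1 = (-2, -3, -1, 1)
  u_2 = (-11/3, 2, 5/3, 1/3)

Apply the Gram-Schmidt recurrence
  u_1 = v_1
  u_i = v_i − Σ_{j<i} ((v_i · u_j) / (u_j · u_j)) · u_j.

Step by step this gives:
  u_1 = (-2, -3, -1, 1)
  u_2 = (-11/3, 2, 5/3, 1/3)

Orthogonality check:
  u_2 · u_1 = 0 (should be 0)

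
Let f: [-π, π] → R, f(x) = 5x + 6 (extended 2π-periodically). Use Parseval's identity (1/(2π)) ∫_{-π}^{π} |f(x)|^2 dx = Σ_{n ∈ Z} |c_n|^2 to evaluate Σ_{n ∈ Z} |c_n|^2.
Σ |c_n|^2 = 25π^2/3 + 36

Expand and integrate term by term over [-π, π]:
  ∫ (5x)^2 dx = 25·(2π^3/3); ∫ 2·5·(6)·x dx = 0 (odd integrand); ∫ 6^2 dx = 36·2π.
So (1/(2π)) ∫_{-π}^{π} (5x + 6)^2 dx = 25π^2/3 + 36 = 25π^2/3 + 36.
Parseval ⇒ Σ |c_n|^2 = 25π^2/3 + 36.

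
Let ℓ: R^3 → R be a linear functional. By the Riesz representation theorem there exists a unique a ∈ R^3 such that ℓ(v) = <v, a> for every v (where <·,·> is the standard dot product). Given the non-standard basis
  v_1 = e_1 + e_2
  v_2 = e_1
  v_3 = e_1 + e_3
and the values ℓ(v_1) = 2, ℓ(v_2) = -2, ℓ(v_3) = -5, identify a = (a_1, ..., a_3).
a = (-2, 4, -3)

Write a = (a_1, ..., a_3) in the standard basis. For each basis vector v_i, ℓ(v_i) = <v_i, a> is a linear equation in the a_j's. Collect the n equations into a matrix system V a = ℓ, where row i of V is v_i (expressed in the standard basis). Since V is invertible (lower-triangular with 1s on the diagonal, up to permutation), solve by back-substitution:
  V =
[[1, 1, 0],
 [1, 0, 0],
 [1, 0, 1]]
  V a = (2, -2, -5)
Solving gives a = (-2, 4, -3).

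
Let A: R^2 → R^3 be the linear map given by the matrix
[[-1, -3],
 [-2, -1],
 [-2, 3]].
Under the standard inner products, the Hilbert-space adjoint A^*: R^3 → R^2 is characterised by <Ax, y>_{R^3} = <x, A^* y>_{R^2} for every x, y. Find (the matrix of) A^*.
A^* = A^T =
[[-1, -2, -2],
 [-3, -1, 3]]

For real matrices with standard dot products, the defining identity <Ax, y> = <x, A^* y> gives (Ax)^T y = x^T (A^*) y, i.e. x^T A^T y = x^T (A^*) y. Since this holds for all x, y, we must have A^* = A^T. Therefore
A^* =
[[-1, -2, -2],
 [-3, -1, 3]].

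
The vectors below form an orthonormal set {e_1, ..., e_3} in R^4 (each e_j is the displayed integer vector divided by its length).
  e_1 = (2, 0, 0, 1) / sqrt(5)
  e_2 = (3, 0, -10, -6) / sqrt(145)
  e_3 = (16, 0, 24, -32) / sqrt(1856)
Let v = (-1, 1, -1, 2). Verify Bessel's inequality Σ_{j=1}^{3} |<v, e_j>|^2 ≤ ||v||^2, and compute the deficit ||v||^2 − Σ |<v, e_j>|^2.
Σ |<v, e_j>|^2 = 6; ||v||^2 = 7; deficit = 1

Write each e_j = u_j / sqrt(<u_j, u_j>) where u_j is the displayed integer vector. Then <v, e_j> = <v, u_j> / sqrt(<u_j, u_j>), so |<v, e_j>|^2 = <v, u_j>^2 / <u_j, u_j>.
Coefficients: <v, e_1> = 0/sqrt(5), <v, e_2> = -5/sqrt(145), <v, e_3> = -104/sqrt(1856).
Square and sum: Σ |<v, e_j>|^2 = 6.
Compute ||v||^2 = v·v = 7.
Deficit = 7 − 6 = 1 ≥ 0, confirming Bessel's inequality. (The deficit equals ||v − Σ <v,e_j> e_j||^2, the squared distance from v to span{e_j}.)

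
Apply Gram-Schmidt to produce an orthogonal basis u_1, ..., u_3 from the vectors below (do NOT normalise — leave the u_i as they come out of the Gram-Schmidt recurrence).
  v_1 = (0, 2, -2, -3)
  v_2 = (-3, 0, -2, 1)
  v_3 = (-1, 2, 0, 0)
Orthogonal basis:
  u_1 = (0, 2, -2, -3)
  u_2 = (-3, -2/17, -32/17, 20/17)
  u_3 = (-32/79, 368/237, 200/237, 112/237)

Apply the Gram-Schmidt recurrence
  u_1 = v_1
  u_i = v_i − Σ_{j<i} ((v_i · u_j) / (u_j · u_j)) · u_j.

Step by step this gives:
  u_1 = (0, 2, -2, -3)
  u_2 = (-3, -2/17, -32/17, 20/17)
  u_3 = (-32/79, 368/237, 200/237, 112/237)

Orthogonality check:
  u_2 · u_1 = 0 (should be 0)
  u_3 · u_1 = 0 (should be 0)
  u_3 · u_2 = 0 (should be 0)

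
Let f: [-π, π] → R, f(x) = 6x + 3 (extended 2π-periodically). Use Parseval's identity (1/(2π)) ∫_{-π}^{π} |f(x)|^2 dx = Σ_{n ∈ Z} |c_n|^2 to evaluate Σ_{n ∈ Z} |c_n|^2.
Σ |c_n|^2 = 12π^2 + 9

Expand and integrate term by term over [-π, π]:
  ∫ (6x)^2 dx = 36·(2π^3/3); ∫ 2·6·(3)·x dx = 0 (odd integrand); ∫ 3^2 dx = 9·2π.
So (1/(2π)) ∫_{-π}^{π} (6x + 3)^2 dx = 36π^2/3 + 9 = 12π^2 + 9.
Parseval ⇒ Σ |c_n|^2 = 12π^2 + 9.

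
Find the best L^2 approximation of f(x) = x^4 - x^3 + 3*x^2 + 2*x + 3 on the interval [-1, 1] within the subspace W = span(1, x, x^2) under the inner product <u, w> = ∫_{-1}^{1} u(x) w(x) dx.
g(x) = 27*x^2/7 + 7*x/5 + 102/35

The best approximation g ∈ W is the orthogonal projection of f onto W. Writing g = a_0 + a_1 x + a_2 x^2, the coefficients solve the normal equations G · a = b where
  G_{ij} = <φ_i, φ_j> and b_i = <f, φ_i>, with φ_0 = 1, φ_1 = x, φ_2 = x^2.
G =
  [2, 0, 2/3]
  [0, 2/3, 0]
  [2/3, 0, 2/5],
b = (42/5, 14/15, 122/35).
Solving gives a_0 = 102/35, a_1 = 7/5, a_2 = 27/7, so
  g(x) = 27*x^2/7 + 7*x/5 + 102/35.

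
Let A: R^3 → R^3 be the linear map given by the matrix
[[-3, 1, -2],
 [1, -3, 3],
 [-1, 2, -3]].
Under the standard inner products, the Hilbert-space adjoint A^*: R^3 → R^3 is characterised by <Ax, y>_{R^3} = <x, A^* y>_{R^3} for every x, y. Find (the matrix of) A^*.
A^* = A^T =
[[-3, 1, -1],
 [1, -3, 2],
 [-2, 3, -3]]

For real matrices with standard dot products, the defining identity <Ax, y> = <x, A^* y> gives (Ax)^T y = x^T (A^*) y, i.e. x^T A^T y = x^T (A^*) y. Since this holds for all x, y, we must have A^* = A^T. Therefore
A^* =
[[-3, 1, -1],
 [1, -3, 2],
 [-2, 3, -3]].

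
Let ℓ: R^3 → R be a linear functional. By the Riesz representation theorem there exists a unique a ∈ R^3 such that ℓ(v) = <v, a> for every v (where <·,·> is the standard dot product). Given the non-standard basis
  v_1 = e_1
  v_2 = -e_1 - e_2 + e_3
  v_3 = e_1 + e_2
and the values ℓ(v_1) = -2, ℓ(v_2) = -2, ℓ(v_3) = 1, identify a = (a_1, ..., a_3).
a = (-2, 3, -1)

Write a = (a_1, ..., a_3) in the standard basis. For each basis vector v_i, ℓ(v_i) = <v_i, a> is a linear equation in the a_j's. Collect the n equations into a matrix system V a = ℓ, where row i of V is v_i (expressed in the standard basis). Since V is invertible (lower-triangular with 1s on the diagonal, up to permutation), solve by back-substitution:
  V =
[[1, 0, 0],
 [-1, -1, 1],
 [1, 1, 0]]
  V a = (-2, -2, 1)
Solving gives a = (-2, 3, -1).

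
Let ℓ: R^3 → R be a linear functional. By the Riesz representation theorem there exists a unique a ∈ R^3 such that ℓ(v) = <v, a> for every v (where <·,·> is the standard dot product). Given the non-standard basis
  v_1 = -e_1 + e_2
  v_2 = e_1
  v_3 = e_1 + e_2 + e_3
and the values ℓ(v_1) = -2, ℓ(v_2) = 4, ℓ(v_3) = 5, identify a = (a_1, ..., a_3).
a = (4, 2, -1)

Write a = (a_1, ..., a_3) in the standard basis. For each basis vector v_i, ℓ(v_i) = <v_i, a> is a linear equation in the a_j's. Collect the n equations into a matrix system V a = ℓ, where row i of V is v_i (expressed in the standard basis). Since V is invertible (lower-triangular with 1s on the diagonal, up to permutation), solve by back-substitution:
  V =
[[-1, 1, 0],
 [1, 0, 0],
 [1, 1, 1]]
  V a = (-2, 4, 5)
Solving gives a = (4, 2, -1).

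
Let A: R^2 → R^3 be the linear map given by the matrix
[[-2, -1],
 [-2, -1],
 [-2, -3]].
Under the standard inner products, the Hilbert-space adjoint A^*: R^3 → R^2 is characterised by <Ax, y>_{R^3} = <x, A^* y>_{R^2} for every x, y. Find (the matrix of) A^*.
A^* = A^T =
[[-2, -2, -2],
 [-1, -1, -3]]

For real matrices with standard dot products, the defining identity <Ax, y> = <x, A^* y> gives (Ax)^T y = x^T (A^*) y, i.e. x^T A^T y = x^T (A^*) y. Since this holds for all x, y, we must have A^* = A^T. Therefore
A^* =
[[-2, -2, -2],
 [-1, -1, -3]].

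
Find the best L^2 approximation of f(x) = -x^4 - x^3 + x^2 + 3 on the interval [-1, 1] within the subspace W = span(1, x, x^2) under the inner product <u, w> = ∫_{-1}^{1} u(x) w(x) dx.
g(x) = x^2/7 - 3*x/5 + 108/35

The best approximation g ∈ W is the orthogonal projection of f onto W. Writing g = a_0 + a_1 x + a_2 x^2, the coefficients solve the normal equations G · a = b where
  G_{ij} = <φ_i, φ_j> and b_i = <f, φ_i>, with φ_0 = 1, φ_1 = x, φ_2 = x^2.
G =
  [2, 0, 2/3]
  [0, 2/3, 0]
  [2/3, 0, 2/5],
b = (94/15, -2/5, 74/35).
Solving gives a_0 = 108/35, a_1 = -3/5, a_2 = 1/7, so
  g(x) = x^2/7 - 3*x/5 + 108/35.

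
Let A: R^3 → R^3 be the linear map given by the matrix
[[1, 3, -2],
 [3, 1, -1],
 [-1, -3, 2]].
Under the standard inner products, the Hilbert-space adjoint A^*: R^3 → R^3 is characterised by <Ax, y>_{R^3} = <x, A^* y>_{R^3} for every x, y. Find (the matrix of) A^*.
A^* = A^T =
[[1, 3, -1],
 [3, 1, -3],
 [-2, -1, 2]]

For real matrices with standard dot products, the defining identity <Ax, y> = <x, A^* y> gives (Ax)^T y = x^T (A^*) y, i.e. x^T A^T y = x^T (A^*) y. Since this holds for all x, y, we must have A^* = A^T. Therefore
A^* =
[[1, 3, -1],
 [3, 1, -3],
 [-2, -1, 2]].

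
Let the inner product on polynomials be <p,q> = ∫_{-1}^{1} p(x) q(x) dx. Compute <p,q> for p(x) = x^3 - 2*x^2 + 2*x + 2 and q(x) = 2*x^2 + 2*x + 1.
<p,q> = 36/5

Expand the product: p(x)·q(x) = 2*x^5 - 2*x^4 + x^3 + 6*x^2 + 6*x + 2.
∫_{-1}^{1} of each monomial x^k gives [2/(k+1) if k even, 0 if k odd]. Integrating term-by-term (or equivalently evaluating the antiderivative F(x) = x^6/3 - 2*x^5/5 + x^4/4 + 2*x^3 + 3*x^2 + 2*x at the endpoints):
  F(1) − F(−1) = 431/60 − (-1/60) = 36/5.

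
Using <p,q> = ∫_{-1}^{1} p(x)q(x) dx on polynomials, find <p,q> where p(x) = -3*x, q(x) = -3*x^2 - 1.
<p,q> = 0

Expand the product: p(x)·q(x) = 9*x^3 + 3*x.
∫_{-1}^{1} of each monomial x^k gives [2/(k+1) if k even, 0 if k odd]. Integrating term-by-term (or equivalently evaluating the antiderivative F(x) = 9*x^4/4 + 3*x^2/2 at the endpoints):
  F(1) − F(−1) = 15/4 − (15/4) = 0.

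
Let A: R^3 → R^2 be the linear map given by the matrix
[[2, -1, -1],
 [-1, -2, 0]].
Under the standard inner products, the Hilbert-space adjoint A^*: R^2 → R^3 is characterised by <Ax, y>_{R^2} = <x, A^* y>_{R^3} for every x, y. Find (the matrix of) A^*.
A^* = A^T =
[[2, -1],
 [-1, -2],
 [-1, 0]]

For real matrices with standard dot products, the defining identity <Ax, y> = <x, A^* y> gives (Ax)^T y = x^T (A^*) y, i.e. x^T A^T y = x^T (A^*) y. Since this holds for all x, y, we must have A^* = A^T. Therefore
A^* =
[[2, -1],
 [-1, -2],
 [-1, 0]].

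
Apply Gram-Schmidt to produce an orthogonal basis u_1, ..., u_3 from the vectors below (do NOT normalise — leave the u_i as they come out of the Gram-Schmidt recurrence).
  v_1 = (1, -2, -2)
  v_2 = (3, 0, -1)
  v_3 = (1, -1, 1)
Orthogonal basis:
  u_1 = (1, -2, -2)
  u_2 = (22/9, 10/9, 1/9)
  u_3 = (2/5, -1, 6/5)

Apply the Gram-Schmidt recurrence
  u_1 = v_1
  u_i = v_i − Σ_{j<i} ((v_i · u_j) / (u_j · u_j)) · u_j.

Step by step this gives:
  u_1 = (1, -2, -2)
  u_2 = (22/9, 10/9, 1/9)
  u_3 = (2/5, -1, 6/5)

Orthogonality check:
  u_2 · u_1 = 0 (should be 0)
  u_3 · u_1 = 0 (should be 0)
  u_3 · u_2 = 0 (should be 0)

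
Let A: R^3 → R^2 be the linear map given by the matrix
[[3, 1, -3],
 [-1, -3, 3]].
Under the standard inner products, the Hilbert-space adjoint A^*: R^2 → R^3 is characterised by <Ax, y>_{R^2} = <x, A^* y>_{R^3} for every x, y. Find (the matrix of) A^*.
A^* = A^T =
[[3, -1],
 [1, -3],
 [-3, 3]]

For real matrices with standard dot products, the defining identity <Ax, y> = <x, A^* y> gives (Ax)^T y = x^T (A^*) y, i.e. x^T A^T y = x^T (A^*) y. Since this holds for all x, y, we must have A^* = A^T. Therefore
A^* =
[[3, -1],
 [1, -3],
 [-3, 3]].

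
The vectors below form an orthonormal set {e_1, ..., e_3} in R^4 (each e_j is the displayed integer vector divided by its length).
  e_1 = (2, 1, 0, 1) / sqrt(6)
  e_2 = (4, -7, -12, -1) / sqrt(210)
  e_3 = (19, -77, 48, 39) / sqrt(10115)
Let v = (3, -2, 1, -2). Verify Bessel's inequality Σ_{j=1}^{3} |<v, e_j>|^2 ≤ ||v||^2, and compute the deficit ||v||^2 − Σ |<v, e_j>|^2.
Σ |<v, e_j>|^2 = 2**(54/245)*3**(29/196)*5**(88/245)*7**(373/980); ||v||^2 = 18; deficit = 3721/289

Write each e_j = u_j / sqrt(<u_j, u_j>) where u_j is the displayed integer vector. Then <v, e_j> = <v, u_j> / sqrt(<u_j, u_j>), so |<v, e_j>|^2 = <v, u_j>^2 / <u_j, u_j>.
Coefficients: <v, e_1> = 2/sqrt(6), <v, e_2> = 16/sqrt(210), <v, e_3> = 181/sqrt(10115).
Square and sum: Σ |<v, e_j>|^2 = 2**(54/245)*3**(29/196)*5**(88/245)*7**(373/980).
Compute ||v||^2 = v·v = 18.
Deficit = 18 − 2**(54/245)*3**(29/196)*5**(88/245)*7**(373/980) = 3721/289 ≥ 0, confirming Bessel's inequality. (The deficit equals ||v − Σ <v,e_j> e_j||^2, the squared distance from v to span{e_j}.)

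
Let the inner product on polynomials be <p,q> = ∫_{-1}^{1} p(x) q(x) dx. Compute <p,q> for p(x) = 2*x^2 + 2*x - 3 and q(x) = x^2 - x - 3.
<p,q> = 172/15

Expand the product: p(x)·q(x) = 2*x^4 - 11*x^2 - 3*x + 9.
∫_{-1}^{1} of each monomial x^k gives [2/(k+1) if k even, 0 if k odd]. Integrating term-by-term (or equivalently evaluating the antiderivative F(x) = 2*x^5/5 - 11*x^3/3 - 3*x^2/2 + 9*x at the endpoints):
  F(1) − F(−1) = 127/30 − (-217/30) = 172/15.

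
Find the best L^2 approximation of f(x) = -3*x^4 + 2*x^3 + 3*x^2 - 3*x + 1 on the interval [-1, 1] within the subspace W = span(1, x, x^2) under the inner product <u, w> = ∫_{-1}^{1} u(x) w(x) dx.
g(x) = 3*x^2/7 - 9*x/5 + 44/35

The best approximation g ∈ W is the orthogonal projection of f onto W. Writing g = a_0 + a_1 x + a_2 x^2, the coefficients solve the normal equations G · a = b where
  G_{ij} = <φ_i, φ_j> and b_i = <f, φ_i>, with φ_0 = 1, φ_1 = x, φ_2 = x^2.
G =
  [2, 0, 2/3]
  [0, 2/3, 0]
  [2/3, 0, 2/5],
b = (14/5, -6/5, 106/105).
Solving gives a_0 = 44/35, a_1 = -9/5, a_2 = 3/7, so
  g(x) = 3*x^2/7 - 9*x/5 + 44/35.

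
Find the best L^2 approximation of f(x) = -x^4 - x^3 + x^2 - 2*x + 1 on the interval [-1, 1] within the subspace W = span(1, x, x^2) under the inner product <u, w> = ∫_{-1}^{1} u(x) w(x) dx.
g(x) = x^2/7 - 13*x/5 + 38/35

The best approximation g ∈ W is the orthogonal projection of f onto W. Writing g = a_0 + a_1 x + a_2 x^2, the coefficients solve the normal equations G · a = b where
  G_{ij} = <φ_i, φ_j> and b_i = <f, φ_i>, with φ_0 = 1, φ_1 = x, φ_2 = x^2.
G =
  [2, 0, 2/3]
  [0, 2/3, 0]
  [2/3, 0, 2/5],
b = (34/15, -26/15, 82/105).
Solving gives a_0 = 38/35, a_1 = -13/5, a_2 = 1/7, so
  g(x) = x^2/7 - 13*x/5 + 38/35.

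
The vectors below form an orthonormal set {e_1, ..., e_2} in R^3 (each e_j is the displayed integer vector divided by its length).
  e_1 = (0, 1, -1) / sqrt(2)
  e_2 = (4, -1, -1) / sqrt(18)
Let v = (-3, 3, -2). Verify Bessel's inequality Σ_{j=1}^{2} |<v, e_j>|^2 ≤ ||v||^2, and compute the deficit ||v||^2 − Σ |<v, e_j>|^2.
Σ |<v, e_j>|^2 = 197/9; ||v||^2 = 22; deficit = 1/9

Write each e_j = u_j / sqrt(<u_j, u_j>) where u_j is the displayed integer vector. Then <v, e_j> = <v, u_j> / sqrt(<u_j, u_j>), so |<v, e_j>|^2 = <v, u_j>^2 / <u_j, u_j>.
Coefficients: <v, e_1> = 5/sqrt(2), <v, e_2> = -13/sqrt(18).
Square and sum: Σ |<v, e_j>|^2 = 197/9.
Compute ||v||^2 = v·v = 22.
Deficit = 22 − 197/9 = 1/9 ≥ 0, confirming Bessel's inequality. (The deficit equals ||v − Σ <v,e_j> e_j||^2, the squared distance from v to span{e_j}.)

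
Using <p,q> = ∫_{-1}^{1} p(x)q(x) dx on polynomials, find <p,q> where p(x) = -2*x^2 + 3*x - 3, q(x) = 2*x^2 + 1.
<p,q> = -194/15

Expand the product: p(x)·q(x) = -4*x^4 + 6*x^3 - 8*x^2 + 3*x - 3.
∫_{-1}^{1} of each monomial x^k gives [2/(k+1) if k even, 0 if k odd]. Integrating term-by-term (or equivalently evaluating the antiderivative F(x) = -4*x^5/5 + 3*x^4/2 - 8*x^3/3 + 3*x^2/2 - 3*x at the endpoints):
  F(1) − F(−1) = -52/15 − (142/15) = -194/15.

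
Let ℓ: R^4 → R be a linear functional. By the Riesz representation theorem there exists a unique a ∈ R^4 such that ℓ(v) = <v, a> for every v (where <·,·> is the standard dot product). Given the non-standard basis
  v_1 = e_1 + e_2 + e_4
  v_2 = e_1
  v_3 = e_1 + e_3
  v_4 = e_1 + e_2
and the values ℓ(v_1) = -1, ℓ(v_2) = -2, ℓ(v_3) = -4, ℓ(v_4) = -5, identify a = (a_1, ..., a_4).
a = (-2, -3, -2, 4)

Write a = (a_1, ..., a_4) in the standard basis. For each basis vector v_i, ℓ(v_i) = <v_i, a> is a linear equation in the a_j's. Collect the n equations into a matrix system V a = ℓ, where row i of V is v_i (expressed in the standard basis). Since V is invertible (lower-triangular with 1s on the diagonal, up to permutation), solve by back-substitution:
  V =
[[1, 1, 0, 1],
 [1, 0, 0, 0],
 [1, 0, 1, 0],
 [1, 1, 0, 0]]
  V a = (-1, -2, -4, -5)
Solving gives a = (-2, -3, -2, 4).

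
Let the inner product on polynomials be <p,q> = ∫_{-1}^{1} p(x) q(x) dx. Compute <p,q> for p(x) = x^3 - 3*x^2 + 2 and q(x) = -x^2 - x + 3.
<p,q> = 82/15

Expand the product: p(x)·q(x) = -x^5 + 2*x^4 + 6*x^3 - 11*x^2 - 2*x + 6.
∫_{-1}^{1} of each monomial x^k gives [2/(k+1) if k even, 0 if k odd]. Integrating term-by-term (or equivalently evaluating the antiderivative F(x) = -x^6/6 + 2*x^5/5 + 3*x^4/2 - 11*x^3/3 - x^2 + 6*x at the endpoints):
  F(1) − F(−1) = 46/15 − (-12/5) = 82/15.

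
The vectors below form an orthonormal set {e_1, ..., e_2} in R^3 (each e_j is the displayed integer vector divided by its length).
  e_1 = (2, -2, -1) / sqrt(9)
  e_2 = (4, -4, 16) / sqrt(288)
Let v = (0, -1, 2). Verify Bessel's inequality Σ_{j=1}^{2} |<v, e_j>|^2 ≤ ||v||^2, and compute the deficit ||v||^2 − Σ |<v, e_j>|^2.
Σ |<v, e_j>|^2 = 9/2; ||v||^2 = 5; deficit = 1/2

Write each e_j = u_j / sqrt(<u_j, u_j>) where u_j is the displayed integer vector. Then <v, e_j> = <v, u_j> / sqrt(<u_j, u_j>), so |<v, e_j>|^2 = <v, u_j>^2 / <u_j, u_j>.
Coefficients: <v, e_1> = 0/sqrt(9), <v, e_2> = 36/sqrt(288).
Square and sum: Σ |<v, e_j>|^2 = 9/2.
Compute ||v||^2 = v·v = 5.
Deficit = 5 − 9/2 = 1/2 ≥ 0, confirming Bessel's inequality. (The deficit equals ||v − Σ <v,e_j> e_j||^2, the squared distance from v to span{e_j}.)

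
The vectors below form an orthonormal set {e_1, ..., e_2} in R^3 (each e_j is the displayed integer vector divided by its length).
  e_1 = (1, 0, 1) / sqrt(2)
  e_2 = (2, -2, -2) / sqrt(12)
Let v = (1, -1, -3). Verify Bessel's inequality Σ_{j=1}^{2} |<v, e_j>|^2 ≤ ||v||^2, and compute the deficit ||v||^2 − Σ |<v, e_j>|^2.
Σ |<v, e_j>|^2 = 31/3; ||v||^2 = 11; deficit = 2/3

Write each e_j = u_j / sqrt(<u_j, u_j>) where u_j is the displayed integer vector. Then <v, e_j> = <v, u_j> / sqrt(<u_j, u_j>), so |<v, e_j>|^2 = <v, u_j>^2 / <u_j, u_j>.
Coefficients: <v, e_1> = -2/sqrt(2), <v, e_2> = 10/sqrt(12).
Square and sum: Σ |<v, e_j>|^2 = 31/3.
Compute ||v||^2 = v·v = 11.
Deficit = 11 − 31/3 = 2/3 ≥ 0, confirming Bessel's inequality. (The deficit equals ||v − Σ <v,e_j> e_j||^2, the squared distance from v to span{e_j}.)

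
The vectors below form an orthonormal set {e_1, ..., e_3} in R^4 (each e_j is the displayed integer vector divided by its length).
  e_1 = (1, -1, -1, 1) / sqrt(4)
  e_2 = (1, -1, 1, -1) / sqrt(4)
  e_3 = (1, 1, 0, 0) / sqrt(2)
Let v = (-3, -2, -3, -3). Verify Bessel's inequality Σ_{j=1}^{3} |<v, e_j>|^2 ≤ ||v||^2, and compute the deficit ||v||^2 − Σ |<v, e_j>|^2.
Σ |<v, e_j>|^2 = 13; ||v||^2 = 31; deficit = 18

Write each e_j = u_j / sqrt(<u_j, u_j>) where u_j is the displayed integer vector. Then <v, e_j> = <v, u_j> / sqrt(<u_j, u_j>), so |<v, e_j>|^2 = <v, u_j>^2 / <u_j, u_j>.
Coefficients: <v, e_1> = -1/sqrt(4), <v, e_2> = -1/sqrt(4), <v, e_3> = -5/sqrt(2).
Square and sum: Σ |<v, e_j>|^2 = 13.
Compute ||v||^2 = v·v = 31.
Deficit = 31 − 13 = 18 ≥ 0, confirming Bessel's inequality. (The deficit equals ||v − Σ <v,e_j> e_j||^2, the squared distance from v to span{e_j}.)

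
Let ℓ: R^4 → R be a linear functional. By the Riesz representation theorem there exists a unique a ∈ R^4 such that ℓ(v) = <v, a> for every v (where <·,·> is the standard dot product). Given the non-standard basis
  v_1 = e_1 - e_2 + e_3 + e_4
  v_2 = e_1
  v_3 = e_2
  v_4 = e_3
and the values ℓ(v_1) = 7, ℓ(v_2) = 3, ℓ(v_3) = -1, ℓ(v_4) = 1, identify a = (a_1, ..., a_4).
a = (3, -1, 1, 2)

Write a = (a_1, ..., a_4) in the standard basis. For each basis vector v_i, ℓ(v_i) = <v_i, a> is a linear equation in the a_j's. Collect the n equations into a matrix system V a = ℓ, where row i of V is v_i (expressed in the standard basis). Since V is invertible (lower-triangular with 1s on the diagonal, up to permutation), solve by back-substitution:
  V =
[[1, -1, 1, 1],
 [1, 0, 0, 0],
 [0, 1, 0, 0],
 [0, 0, 1, 0]]
  V a = (7, 3, -1, 1)
Solving gives a = (3, -1, 1, 2).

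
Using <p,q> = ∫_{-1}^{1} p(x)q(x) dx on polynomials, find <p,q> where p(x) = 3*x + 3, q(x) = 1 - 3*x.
<p,q> = 0

Expand the product: p(x)·q(x) = -9*x^2 - 6*x + 3.
∫_{-1}^{1} of each monomial x^k gives [2/(k+1) if k even, 0 if k odd]. Integrating term-by-term (or equivalently evaluating the antiderivative F(x) = -3*x^3 - 3*x^2 + 3*x at the endpoints):
  F(1) − F(−1) = -3 − (-3) = 0.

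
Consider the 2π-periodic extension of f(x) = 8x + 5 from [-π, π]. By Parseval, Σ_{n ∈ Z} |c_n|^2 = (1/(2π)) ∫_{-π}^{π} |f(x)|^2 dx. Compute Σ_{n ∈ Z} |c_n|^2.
Σ |c_n|^2 = 64π^2/3 + 25

Expand and integrate term by term over [-π, π]:
  ∫ (8x)^2 dx = 64·(2π^3/3); ∫ 2·8·(5)·x dx = 0 (odd integrand); ∫ 5^2 dx = 25·2π.
So (1/(2π)) ∫_{-π}^{π} (8x + 5)^2 dx = 64π^2/3 + 25 = 64π^2/3 + 25.
Parseval ⇒ Σ |c_n|^2 = 64π^2/3 + 25.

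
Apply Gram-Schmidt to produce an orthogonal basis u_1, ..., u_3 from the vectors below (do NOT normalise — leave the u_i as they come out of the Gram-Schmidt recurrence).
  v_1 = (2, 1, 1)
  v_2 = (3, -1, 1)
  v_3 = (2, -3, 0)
Orthogonal basis:
  u_1 = (2, 1, 1)
  u_2 = (1, -2, 0)
  u_3 = (1/15, 1/30, -1/6)

Apply the Gram-Schmidt recurrence
  u_1 = v_1
  u_i = v_i − Σ_{j<i} ((v_i · u_j) / (u_j · u_j)) · u_j.

Step by step this gives:
  u_1 = (2, 1, 1)
  u_2 = (1, -2, 0)
  u_3 = (1/15, 1/30, -1/6)

Orthogonality check:
  u_2 · u_1 = 0 (should be 0)
  u_3 · u_1 = 0 (should be 0)
  u_3 · u_2 = 0 (should be 0)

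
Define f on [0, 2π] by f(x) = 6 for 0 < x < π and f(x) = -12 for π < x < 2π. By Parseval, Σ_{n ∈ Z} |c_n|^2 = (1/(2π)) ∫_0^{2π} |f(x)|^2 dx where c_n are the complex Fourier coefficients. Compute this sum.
Σ |c_n|^2 = 90

Parseval equates the L^2 energy of f (normalised by 1/(2π)) with the ℓ^2 sum of its Fourier coefficients: (1/(2π)) ∫_0^{2π} |f|^2 = Σ |c_n|^2.
Compute the left side: (1/(2π)) [∫_0^π 6^2 dx + ∫_π^{2π} (-12)^2 dx] = (1/(2π)) · (36π + 144π) = (36 + 144)/2 = 90.
So Σ_{n ∈ Z} |c_n|^2 = 90.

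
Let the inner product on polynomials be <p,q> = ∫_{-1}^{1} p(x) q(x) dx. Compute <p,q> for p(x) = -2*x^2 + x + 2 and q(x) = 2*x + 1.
<p,q> = 4

Expand the product: p(x)·q(x) = -4*x^3 + 5*x + 2.
∫_{-1}^{1} of each monomial x^k gives [2/(k+1) if k even, 0 if k odd]. Integrating term-by-term (or equivalently evaluating the antiderivative F(x) = -x^4 + 5*x^2/2 + 2*x at the endpoints):
  F(1) − F(−1) = 7/2 − (-1/2) = 4.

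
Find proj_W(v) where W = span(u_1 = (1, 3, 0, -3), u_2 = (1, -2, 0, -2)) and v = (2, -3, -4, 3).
proj_W(v) = (-46/85, -273/85, 0, 33/17)

Set up U = [u_1 | ... | u_2] ∈ R^(4×2). The projector onto W = col(U) is P = U (U^T U)^(-1) U^T.
Compute U^T U =
  [19, 1]
  [1, 9],
and U^T v = (-16, 2).
Solve U^T U · c = U^T v for the coefficients: c = (-73/85, 27/85). The projection is proj_W(v) = U c.
Check: (v - proj_W(v)) · u_1 = 0  (should be 0).
Check: (v - proj_W(v)) · u_2 = 0  (should be 0).
Result: proj_W(v) = (-46/85, -273/85, 0, 33/17).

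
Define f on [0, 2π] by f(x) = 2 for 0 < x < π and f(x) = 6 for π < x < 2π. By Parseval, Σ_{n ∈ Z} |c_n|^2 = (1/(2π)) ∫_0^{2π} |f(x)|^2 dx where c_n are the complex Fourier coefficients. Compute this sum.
Σ |c_n|^2 = 20

Parseval equates the L^2 energy of f (normalised by 1/(2π)) with the ℓ^2 sum of its Fourier coefficients: (1/(2π)) ∫_0^{2π} |f|^2 = Σ |c_n|^2.
Compute the left side: (1/(2π)) [∫_0^π 2^2 dx + ∫_π^{2π} 6^2 dx] = (1/(2π)) · (4π + 36π) = (4 + 36)/2 = 20.
So Σ_{n ∈ Z} |c_n|^2 = 20.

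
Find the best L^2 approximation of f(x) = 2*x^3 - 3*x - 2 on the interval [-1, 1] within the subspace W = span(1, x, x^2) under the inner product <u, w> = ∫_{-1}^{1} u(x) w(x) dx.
g(x) = -9*x/5 - 2

The best approximation g ∈ W is the orthogonal projection of f onto W. Writing g = a_0 + a_1 x + a_2 x^2, the coefficients solve the normal equations G · a = b where
  G_{ij} = <φ_i, φ_j> and b_i = <f, φ_i>, with φ_0 = 1, φ_1 = x, φ_2 = x^2.
G =
  [2, 0, 2/3]
  [0, 2/3, 0]
  [2/3, 0, 2/5],
b = (-4, -6/5, -4/3).
Solving gives a_0 = -2, a_1 = -9/5, a_2 = 0, so
  g(x) = -9*x/5 - 2.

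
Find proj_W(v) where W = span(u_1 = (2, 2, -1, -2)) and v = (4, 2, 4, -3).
proj_W(v) = (28/13, 28/13, -14/13, -28/13)

Set up U = [u_1 | ... | u_1] ∈ R^(4×1). The projector onto W = col(U) is P = U (U^T U)^(-1) U^T.
Compute U^T U =
  [13],
and U^T v = (14).
Solve U^T U · c = U^T v for the coefficients: c = (14/13). The projection is proj_W(v) = U c.
Check: (v - proj_W(v)) · u_1 = 0  (should be 0).
Result: proj_W(v) = (28/13, 28/13, -14/13, -28/13).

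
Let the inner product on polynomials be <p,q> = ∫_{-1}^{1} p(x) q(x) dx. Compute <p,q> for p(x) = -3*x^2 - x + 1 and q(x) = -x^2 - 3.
<p,q> = 8/15

Expand the product: p(x)·q(x) = 3*x^4 + x^3 + 8*x^2 + 3*x - 3.
∫_{-1}^{1} of each monomial x^k gives [2/(k+1) if k even, 0 if k odd]. Integrating term-by-term (or equivalently evaluating the antiderivative F(x) = 3*x^5/5 + x^4/4 + 8*x^3/3 + 3*x^2/2 - 3*x at the endpoints):
  F(1) − F(−1) = 121/60 − (89/60) = 8/15.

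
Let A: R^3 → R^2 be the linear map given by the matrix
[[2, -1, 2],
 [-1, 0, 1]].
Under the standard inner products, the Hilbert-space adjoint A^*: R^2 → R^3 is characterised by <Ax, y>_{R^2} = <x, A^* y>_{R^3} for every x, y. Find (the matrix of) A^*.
A^* = A^T =
[[2, -1],
 [-1, 0],
 [2, 1]]

For real matrices with standard dot products, the defining identity <Ax, y> = <x, A^* y> gives (Ax)^T y = x^T (A^*) y, i.e. x^T A^T y = x^T (A^*) y. Since this holds for all x, y, we must have A^* = A^T. Therefore
A^* =
[[2, -1],
 [-1, 0],
 [2, 1]].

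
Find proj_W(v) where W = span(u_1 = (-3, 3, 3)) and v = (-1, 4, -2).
proj_W(v) = (-1, 1, 1)

Set up U = [u_1 | ... | u_1] ∈ R^(3×1). The projector onto W = col(U) is P = U (U^T U)^(-1) U^T.
Compute U^T U =
  [27],
and U^T v = (9).
Solve U^T U · c = U^T v for the coefficients: c = (1/3). The projection is proj_W(v) = U c.
Check: (v - proj_W(v)) · u_1 = 0  (should be 0).
Result: proj_W(v) = (-1, 1, 1).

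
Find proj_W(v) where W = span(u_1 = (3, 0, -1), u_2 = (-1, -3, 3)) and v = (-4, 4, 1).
proj_W(v) = (-703/154, 192/77, -107/154)

Set up U = [u_1 | ... | u_2] ∈ R^(3×2). The projector onto W = col(U) is P = U (U^T U)^(-1) U^T.
Compute U^T U =
  [10, -6]
  [-6, 19],
and U^T v = (-13, -5).
Solve U^T U · c = U^T v for the coefficients: c = (-277/154, -64/77). The projection is proj_W(v) = U c.
Check: (v - proj_W(v)) · u_1 = 0  (should be 0).
Check: (v - proj_W(v)) · u_2 = 0  (should be 0).
Result: proj_W(v) = (-703/154, 192/77, -107/154).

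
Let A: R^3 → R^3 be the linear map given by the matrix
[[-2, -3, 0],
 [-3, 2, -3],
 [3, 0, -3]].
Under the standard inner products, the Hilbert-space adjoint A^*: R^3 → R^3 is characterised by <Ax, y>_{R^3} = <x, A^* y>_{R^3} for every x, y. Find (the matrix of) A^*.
A^* = A^T =
[[-2, -3, 3],
 [-3, 2, 0],
 [0, -3, -3]]

For real matrices with standard dot products, the defining identity <Ax, y> = <x, A^* y> gives (Ax)^T y = x^T (A^*) y, i.e. x^T A^T y = x^T (A^*) y. Since this holds for all x, y, we must have A^* = A^T. Therefore
A^* =
[[-2, -3, 3],
 [-3, 2, 0],
 [0, -3, -3]].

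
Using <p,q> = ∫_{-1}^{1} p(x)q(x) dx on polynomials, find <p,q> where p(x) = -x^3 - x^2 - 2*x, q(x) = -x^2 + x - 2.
<p,q> = 0

Expand the product: p(x)·q(x) = x^5 + 3*x^3 + 4*x.
∫_{-1}^{1} of each monomial x^k gives [2/(k+1) if k even, 0 if k odd]. Integrating term-by-term (or equivalently evaluating the antiderivative F(x) = x^6/6 + 3*x^4/4 + 2*x^2 at the endpoints):
  F(1) − F(−1) = 35/12 − (35/12) = 0.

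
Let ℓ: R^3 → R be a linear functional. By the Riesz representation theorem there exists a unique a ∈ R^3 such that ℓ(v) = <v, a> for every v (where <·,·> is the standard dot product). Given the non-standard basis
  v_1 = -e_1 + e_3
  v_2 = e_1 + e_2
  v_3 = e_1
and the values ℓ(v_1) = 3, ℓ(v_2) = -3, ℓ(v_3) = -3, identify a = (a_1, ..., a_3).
a = (-3, 0, 0)

Write a = (a_1, ..., a_3) in the standard basis. For each basis vector v_i, ℓ(v_i) = <v_i, a> is a linear equation in the a_j's. Collect the n equations into a matrix system V a = ℓ, where row i of V is v_i (expressed in the standard basis). Since V is invertible (lower-triangular with 1s on the diagonal, up to permutation), solve by back-substitution:
  V =
[[-1, 0, 1],
 [1, 1, 0],
 [1, 0, 0]]
  V a = (3, -3, -3)
Solving gives a = (-3, 0, 0).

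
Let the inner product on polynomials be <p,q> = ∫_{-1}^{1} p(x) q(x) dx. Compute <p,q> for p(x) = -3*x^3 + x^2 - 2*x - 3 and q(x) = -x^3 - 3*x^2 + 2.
<p,q> = -442/105

Expand the product: p(x)·q(x) = 3*x^6 + 8*x^5 - x^4 + 3*x^3 + 11*x^2 - 4*x - 6.
∫_{-1}^{1} of each monomial x^k gives [2/(k+1) if k even, 0 if k odd]. Integrating term-by-term (or equivalently evaluating the antiderivative F(x) = 3*x^7/7 + 4*x^6/3 - x^5/5 + 3*x^4/4 + 11*x^3/3 - 2*x^2 - 6*x at the endpoints):
  F(1) − F(−1) = -283/140 − (919/420) = -442/105.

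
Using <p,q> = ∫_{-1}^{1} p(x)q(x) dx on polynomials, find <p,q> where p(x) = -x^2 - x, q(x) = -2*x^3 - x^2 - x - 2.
<p,q> = 16/5

Expand the product: p(x)·q(x) = 2*x^5 + 3*x^4 + 2*x^3 + 3*x^2 + 2*x.
∫_{-1}^{1} of each monomial x^k gives [2/(k+1) if k even, 0 if k odd]. Integrating term-by-term (or equivalently evaluating the antiderivative F(x) = x^6/3 + 3*x^5/5 + x^4/2 + x^3 + x^2 at the endpoints):
  F(1) − F(−1) = 103/30 − (7/30) = 16/5.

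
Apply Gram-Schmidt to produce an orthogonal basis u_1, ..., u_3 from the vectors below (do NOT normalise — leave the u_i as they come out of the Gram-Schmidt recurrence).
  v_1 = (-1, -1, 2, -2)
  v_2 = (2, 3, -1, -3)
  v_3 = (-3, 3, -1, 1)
Orthogonal basis:
  u_1 = (-1, -1, 2, -2)
  u_2 = (19/10, 29/10, -4/5, -16/5)
  u_3 = (-790/229, 578/229, -41/229, 65/229)

Apply the Gram-Schmidt recurrence
  u_1 = v_1
  u_i = v_i − Σ_{j<i} ((v_i · u_j) / (u_j · u_j)) · u_j.

Step by step this gives:
  u_1 = (-1, -1, 2, -2)
  u_2 = (19/10, 29/10, -4/5, -16/5)
  u_3 = (-790/229, 578/229, -41/229, 65/229)

Orthogonality check:
  u_2 · u_1 = 0 (should be 0)
  u_3 · u_1 = 0 (should be 0)
  u_3 · u_2 = 0 (should be 0)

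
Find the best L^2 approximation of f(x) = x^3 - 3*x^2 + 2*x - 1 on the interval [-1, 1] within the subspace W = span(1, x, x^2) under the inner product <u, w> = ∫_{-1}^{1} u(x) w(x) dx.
g(x) = -3*x^2 + 13*x/5 - 1

The best approximation g ∈ W is the orthogonal projection of f onto W. Writing g = a_0 + a_1 x + a_2 x^2, the coefficients solve the normal equations G · a = b where
  G_{ij} = <φ_i, φ_j> and b_i = <f, φ_i>, with φ_0 = 1, φ_1 = x, φ_2 = x^2.
G =
  [2, 0, 2/3]
  [0, 2/3, 0]
  [2/3, 0, 2/5],
b = (-4, 26/15, -28/15).
Solving gives a_0 = -1, a_1 = 13/5, a_2 = -3, so
  g(x) = -3*x^2 + 13*x/5 - 1.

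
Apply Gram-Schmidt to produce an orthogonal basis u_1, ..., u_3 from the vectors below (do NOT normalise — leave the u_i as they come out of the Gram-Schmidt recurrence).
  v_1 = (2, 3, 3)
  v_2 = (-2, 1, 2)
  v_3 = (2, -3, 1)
Orthogonal basis:
  u_1 = (2, 3, 3)
  u_2 = (-27/11, 7/22, 29/22)
  u_3 = (132/173, -440/173, 352/173)

Apply the Gram-Schmidt recurrence
  u_1 = v_1
  u_i = v_i − Σ_{j<i} ((v_i · u_j) / (u_j · u_j)) · u_j.

Step by step this gives:
  u_1 = (2, 3, 3)
  u_2 = (-27/11, 7/22, 29/22)
  u_3 = (132/173, -440/173, 352/173)

Orthogonality check:
  u_2 · u_1 = 0 (should be 0)
  u_3 · u_1 = 0 (should be 0)
  u_3 · u_2 = 0 (should be 0)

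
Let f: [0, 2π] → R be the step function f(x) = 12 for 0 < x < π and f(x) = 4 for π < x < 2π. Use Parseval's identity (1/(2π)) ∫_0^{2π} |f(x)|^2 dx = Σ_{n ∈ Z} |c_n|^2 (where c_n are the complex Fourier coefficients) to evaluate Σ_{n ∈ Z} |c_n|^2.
Σ |c_n|^2 = 80

Parseval equates the L^2 energy of f (normalised by 1/(2π)) with the ℓ^2 sum of its Fourier coefficients: (1/(2π)) ∫_0^{2π} |f|^2 = Σ |c_n|^2.
Compute the left side: (1/(2π)) [∫_0^π 12^2 dx + ∫_π^{2π} 4^2 dx] = (1/(2π)) · (144π + 16π) = (144 + 16)/2 = 80.
So Σ_{n ∈ Z} |c_n|^2 = 80.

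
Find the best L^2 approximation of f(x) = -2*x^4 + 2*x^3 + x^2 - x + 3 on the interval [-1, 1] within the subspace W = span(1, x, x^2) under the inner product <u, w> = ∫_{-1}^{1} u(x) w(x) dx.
g(x) = -5*x^2/7 + x/5 + 111/35

The best approximation g ∈ W is the orthogonal projection of f onto W. Writing g = a_0 + a_1 x + a_2 x^2, the coefficients solve the normal equations G · a = b where
  G_{ij} = <φ_i, φ_j> and b_i = <f, φ_i>, with φ_0 = 1, φ_1 = x, φ_2 = x^2.
G =
  [2, 0, 2/3]
  [0, 2/3, 0]
  [2/3, 0, 2/5],
b = (88/15, 2/15, 64/35).
Solving gives a_0 = 111/35, a_1 = 1/5, a_2 = -5/7, so
  g(x) = -5*x^2/7 + x/5 + 111/35.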